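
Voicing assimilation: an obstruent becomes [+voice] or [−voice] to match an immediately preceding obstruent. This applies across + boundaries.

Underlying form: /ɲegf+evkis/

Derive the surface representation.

[ɲegv+evgis]

/f/ after /g/ (voiced) → [v]
/k/ after /v/ (voiced) → [g]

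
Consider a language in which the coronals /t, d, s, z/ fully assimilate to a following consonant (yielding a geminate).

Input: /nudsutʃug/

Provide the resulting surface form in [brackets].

/d/ before /s/ → [s] (total assimilation)

[nussutʃug]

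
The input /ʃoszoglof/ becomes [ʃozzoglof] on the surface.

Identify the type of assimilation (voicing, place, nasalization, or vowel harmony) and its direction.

/s/→[z].
Each target copies a feature from the following segment, so the direction is regressive.

voicing assimilation, regressive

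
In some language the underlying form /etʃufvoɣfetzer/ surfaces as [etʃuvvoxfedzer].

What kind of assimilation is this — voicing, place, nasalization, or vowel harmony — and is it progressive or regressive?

/f/→[v] /ɣ/→[x] /t/→[d].
Each target copies a feature from the following segment, so the direction is regressive.

voicing assimilation, regressive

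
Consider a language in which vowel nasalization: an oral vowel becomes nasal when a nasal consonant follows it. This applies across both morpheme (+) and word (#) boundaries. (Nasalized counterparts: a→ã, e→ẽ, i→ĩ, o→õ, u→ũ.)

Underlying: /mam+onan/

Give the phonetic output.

/a/ before nasal /m/ → [ã]
/o/ before nasal /n/ → [õ]
/a/ before nasal /n/ → [ã]

[mãm+õnãn]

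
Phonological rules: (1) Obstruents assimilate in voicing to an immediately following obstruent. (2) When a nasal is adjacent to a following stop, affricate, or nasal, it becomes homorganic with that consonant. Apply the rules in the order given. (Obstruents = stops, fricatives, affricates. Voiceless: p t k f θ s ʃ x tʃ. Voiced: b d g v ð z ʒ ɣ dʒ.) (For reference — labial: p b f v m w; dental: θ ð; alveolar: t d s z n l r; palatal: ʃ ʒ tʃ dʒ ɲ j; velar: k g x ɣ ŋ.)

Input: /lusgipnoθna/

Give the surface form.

Rule 1: /s/ before /g/ (voiced) → [z]
After rule 1: luzgipnoθna
Rule 2: no segment meets the rule's conditions; no change.

[luzgipnoθna]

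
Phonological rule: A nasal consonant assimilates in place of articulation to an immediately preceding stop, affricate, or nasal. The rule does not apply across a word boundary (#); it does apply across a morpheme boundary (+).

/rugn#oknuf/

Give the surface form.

[rugŋ#okŋuf]

/n/ after /g/ (velar) → [ŋ]
/n/ after /k/ (velar) → [ŋ]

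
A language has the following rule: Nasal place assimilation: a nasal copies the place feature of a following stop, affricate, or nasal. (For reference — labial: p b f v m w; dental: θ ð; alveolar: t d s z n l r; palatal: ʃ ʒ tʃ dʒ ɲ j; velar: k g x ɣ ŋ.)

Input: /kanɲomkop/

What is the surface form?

[kaɲɲoŋkop]

/n/ before /ɲ/ (palatal) → [ɲ]
/m/ before /k/ (velar) → [ŋ]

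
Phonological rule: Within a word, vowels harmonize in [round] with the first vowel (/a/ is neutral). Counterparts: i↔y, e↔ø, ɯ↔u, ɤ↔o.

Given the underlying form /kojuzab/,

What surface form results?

no segment meets the rule's conditions; no change.

[kojuzab]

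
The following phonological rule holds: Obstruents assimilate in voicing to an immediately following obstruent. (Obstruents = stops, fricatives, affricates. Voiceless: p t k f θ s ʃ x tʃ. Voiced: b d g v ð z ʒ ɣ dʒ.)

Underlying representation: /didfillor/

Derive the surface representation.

[ditfillor]

/d/ before /f/ (voiceless) → [t]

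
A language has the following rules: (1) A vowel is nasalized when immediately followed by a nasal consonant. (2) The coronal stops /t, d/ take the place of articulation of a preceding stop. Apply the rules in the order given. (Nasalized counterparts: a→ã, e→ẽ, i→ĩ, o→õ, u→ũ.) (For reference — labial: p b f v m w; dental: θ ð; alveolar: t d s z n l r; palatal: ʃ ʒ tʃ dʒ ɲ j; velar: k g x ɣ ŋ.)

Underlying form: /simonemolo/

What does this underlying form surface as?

[sĩmõnẽmolo]

Rule 1: /i/ before nasal /m/ → [ĩ]
Rule 1: /o/ before nasal /n/ → [õ]
Rule 1: /e/ before nasal /m/ → [ẽ]
After rule 1: sĩmõnẽmolo
Rule 2: no segment meets the rule's conditions; no change.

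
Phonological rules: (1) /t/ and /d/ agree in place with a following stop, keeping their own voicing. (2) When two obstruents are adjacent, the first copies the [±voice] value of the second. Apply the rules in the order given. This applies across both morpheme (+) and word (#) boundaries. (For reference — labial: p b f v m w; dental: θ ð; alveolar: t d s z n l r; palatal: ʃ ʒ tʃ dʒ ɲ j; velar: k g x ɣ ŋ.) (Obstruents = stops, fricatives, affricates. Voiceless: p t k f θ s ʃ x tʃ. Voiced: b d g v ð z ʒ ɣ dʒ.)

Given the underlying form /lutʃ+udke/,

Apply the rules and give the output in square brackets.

Rule 1: /d/ before /k/ (velar) → [g]
After rule 1: lutʃ+ugke
Rule 2: /g/ before /k/ (voiceless) → [k]

[lutʃ+ukke]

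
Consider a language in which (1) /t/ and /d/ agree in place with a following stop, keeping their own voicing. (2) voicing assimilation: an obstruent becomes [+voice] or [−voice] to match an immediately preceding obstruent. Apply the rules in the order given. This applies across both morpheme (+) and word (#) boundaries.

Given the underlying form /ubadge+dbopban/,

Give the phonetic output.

[ubagge+bboppan]

Rule 1: /d/ before /g/ (velar) → [g]
Rule 1: /d/ before /b/ (labial) → [b]
After rule 1: ubagge+bbopban
Rule 2: /b/ after /p/ (voiceless) → [p]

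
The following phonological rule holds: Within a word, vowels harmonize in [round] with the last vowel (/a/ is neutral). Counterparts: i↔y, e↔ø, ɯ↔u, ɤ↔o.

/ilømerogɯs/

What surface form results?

[ilemerɤgɯs]

/ø/ harmonizes with /ɯ/ ([-round]) → [e]
/o/ harmonizes with /ɯ/ ([-round]) → [ɤ]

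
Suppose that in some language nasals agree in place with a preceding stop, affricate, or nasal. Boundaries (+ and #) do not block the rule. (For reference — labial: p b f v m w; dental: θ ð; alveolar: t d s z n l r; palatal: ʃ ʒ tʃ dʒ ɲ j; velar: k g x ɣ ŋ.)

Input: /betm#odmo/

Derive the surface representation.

[betn#odno]

/m/ after /t/ (alveolar) → [n]
/m/ after /d/ (alveolar) → [n]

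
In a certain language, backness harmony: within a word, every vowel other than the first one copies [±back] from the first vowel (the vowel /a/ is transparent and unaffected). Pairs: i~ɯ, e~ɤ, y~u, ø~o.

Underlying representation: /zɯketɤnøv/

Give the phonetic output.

[zɯkɤtɤnov]

/e/ harmonizes with /ɯ/ ([+back]) → [ɤ]
/ø/ harmonizes with /ɯ/ ([+back]) → [o]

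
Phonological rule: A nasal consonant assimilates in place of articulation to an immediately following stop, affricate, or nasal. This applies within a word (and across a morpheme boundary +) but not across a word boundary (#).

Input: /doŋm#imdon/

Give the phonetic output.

/ŋ/ before /m/ (labial) → [m]
/m/ before /d/ (alveolar) → [n]

[domm#indon]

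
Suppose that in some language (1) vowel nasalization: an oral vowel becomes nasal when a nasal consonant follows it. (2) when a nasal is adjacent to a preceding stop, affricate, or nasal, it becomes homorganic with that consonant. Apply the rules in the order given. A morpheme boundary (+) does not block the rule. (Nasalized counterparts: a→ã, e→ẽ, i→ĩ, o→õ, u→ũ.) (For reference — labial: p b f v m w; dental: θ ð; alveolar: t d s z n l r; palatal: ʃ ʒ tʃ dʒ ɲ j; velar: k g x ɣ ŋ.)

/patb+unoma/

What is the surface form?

Rule 1: /u/ before nasal /n/ → [ũ]
Rule 1: /o/ before nasal /m/ → [õ]
After rule 1: patb+ũnõma
Rule 2: no segment meets the rule's conditions; no change.

[patb+ũnõma]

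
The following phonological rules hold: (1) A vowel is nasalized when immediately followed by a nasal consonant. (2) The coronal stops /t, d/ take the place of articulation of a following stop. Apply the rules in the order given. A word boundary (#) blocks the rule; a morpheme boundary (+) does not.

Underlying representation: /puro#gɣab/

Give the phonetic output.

[puro#gɣab]

Rule 1: no segment meets the rule's conditions; no change.
After rule 1: puro#gɣab
Rule 2: no segment meets the rule's conditions; no change.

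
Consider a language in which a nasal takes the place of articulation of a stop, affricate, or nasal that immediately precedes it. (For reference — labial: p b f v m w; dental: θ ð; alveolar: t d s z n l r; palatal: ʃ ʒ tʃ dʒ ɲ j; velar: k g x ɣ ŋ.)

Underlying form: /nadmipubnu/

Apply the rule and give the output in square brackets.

[nadnipubmu]

/m/ after /d/ (alveolar) → [n]
/n/ after /b/ (labial) → [m]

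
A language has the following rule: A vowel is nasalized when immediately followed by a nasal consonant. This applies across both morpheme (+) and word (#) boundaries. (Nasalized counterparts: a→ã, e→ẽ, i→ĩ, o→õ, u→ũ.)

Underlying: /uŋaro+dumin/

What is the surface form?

[ũŋaro+dũmĩn]

/u/ before nasal /ŋ/ → [ũ]
/u/ before nasal /m/ → [ũ]
/i/ before nasal /n/ → [ĩ]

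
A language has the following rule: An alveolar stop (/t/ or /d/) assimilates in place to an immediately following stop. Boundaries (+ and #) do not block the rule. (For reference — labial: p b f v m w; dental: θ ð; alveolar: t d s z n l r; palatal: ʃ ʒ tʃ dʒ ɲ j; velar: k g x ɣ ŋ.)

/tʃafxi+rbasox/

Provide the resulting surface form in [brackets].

[tʃafxi+rbasox]

no segment meets the rule's conditions; no change.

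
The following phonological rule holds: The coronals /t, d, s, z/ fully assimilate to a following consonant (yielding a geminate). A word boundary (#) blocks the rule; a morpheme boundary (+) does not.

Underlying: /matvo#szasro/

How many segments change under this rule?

/t/ before /v/ → [v] (total assimilation)
/s/ before /z/ → [z] (total assimilation)
/s/ before /r/ → [r] (total assimilation)
3 segments change.

3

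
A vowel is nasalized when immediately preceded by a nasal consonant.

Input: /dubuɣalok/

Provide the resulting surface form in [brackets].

no segment meets the rule's conditions; no change.

[dubuɣalok]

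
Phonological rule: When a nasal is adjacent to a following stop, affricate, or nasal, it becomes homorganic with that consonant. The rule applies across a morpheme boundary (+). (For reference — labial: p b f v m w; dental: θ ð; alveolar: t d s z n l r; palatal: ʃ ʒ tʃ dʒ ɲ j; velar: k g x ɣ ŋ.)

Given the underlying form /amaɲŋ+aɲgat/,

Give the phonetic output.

/ɲ/ before /ŋ/ (velar) → [ŋ]
/ɲ/ before /g/ (velar) → [ŋ]

[amaŋŋ+aŋgat]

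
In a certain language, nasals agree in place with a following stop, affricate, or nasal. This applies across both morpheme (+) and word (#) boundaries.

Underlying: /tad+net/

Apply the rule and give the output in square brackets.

[tad+net]

no segment meets the rule's conditions; no change.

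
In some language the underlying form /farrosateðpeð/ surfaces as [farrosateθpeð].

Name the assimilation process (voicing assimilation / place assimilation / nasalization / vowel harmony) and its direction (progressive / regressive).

voicing assimilation, regressive

/ð/→[θ].
Each target copies a feature from the following segment, so the direction is regressive.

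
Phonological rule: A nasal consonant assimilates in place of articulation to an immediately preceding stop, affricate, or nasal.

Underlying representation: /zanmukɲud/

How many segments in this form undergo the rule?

/m/ after /n/ (alveolar) → [n]
/ɲ/ after /k/ (velar) → [ŋ]
2 segments change.

2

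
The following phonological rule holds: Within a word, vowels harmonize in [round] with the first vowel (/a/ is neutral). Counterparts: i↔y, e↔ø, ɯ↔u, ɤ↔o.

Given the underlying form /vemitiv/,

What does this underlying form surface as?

no segment meets the rule's conditions; no change.

[vemitiv]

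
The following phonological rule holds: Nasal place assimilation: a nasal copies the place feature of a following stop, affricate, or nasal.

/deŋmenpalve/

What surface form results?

/ŋ/ before /m/ (labial) → [m]
/n/ before /p/ (labial) → [m]

[demmempalve]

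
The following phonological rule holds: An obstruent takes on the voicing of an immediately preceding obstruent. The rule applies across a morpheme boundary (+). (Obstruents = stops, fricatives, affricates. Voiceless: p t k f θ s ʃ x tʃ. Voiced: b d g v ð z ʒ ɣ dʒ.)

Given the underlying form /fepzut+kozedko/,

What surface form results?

[fepsut+kozedgo]

/z/ after /p/ (voiceless) → [s]
/k/ after /d/ (voiced) → [g]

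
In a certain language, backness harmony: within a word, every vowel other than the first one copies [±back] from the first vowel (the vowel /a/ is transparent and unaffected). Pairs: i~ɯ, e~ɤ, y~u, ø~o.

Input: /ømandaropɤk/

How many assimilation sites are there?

2

/o/ harmonizes with /ø/ ([-back]) → [ø]
/ɤ/ harmonizes with /ø/ ([-back]) → [e]
2 segments change.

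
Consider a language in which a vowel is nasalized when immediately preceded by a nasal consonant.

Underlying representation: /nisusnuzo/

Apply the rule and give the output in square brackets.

/i/ after nasal /n/ → [ĩ]
/u/ after nasal /n/ → [ũ]

[nĩsusnũzo]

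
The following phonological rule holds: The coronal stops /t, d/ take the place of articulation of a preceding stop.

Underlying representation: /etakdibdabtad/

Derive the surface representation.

[etakgibbabpad]

/d/ after /k/ (velar) → [g]
/d/ after /b/ (labial) → [b]
/t/ after /b/ (labial) → [p]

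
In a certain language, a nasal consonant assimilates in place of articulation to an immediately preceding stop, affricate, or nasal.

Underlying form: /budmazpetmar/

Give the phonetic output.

/m/ after /d/ (alveolar) → [n]
/m/ after /t/ (alveolar) → [n]

[budnazpetnar]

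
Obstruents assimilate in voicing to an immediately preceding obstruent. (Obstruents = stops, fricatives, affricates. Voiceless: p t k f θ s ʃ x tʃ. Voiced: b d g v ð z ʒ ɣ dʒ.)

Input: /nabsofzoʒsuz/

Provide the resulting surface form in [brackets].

/s/ after /b/ (voiced) → [z]
/z/ after /f/ (voiceless) → [s]
/s/ after /ʒ/ (voiced) → [z]

[nabzofsoʒzuz]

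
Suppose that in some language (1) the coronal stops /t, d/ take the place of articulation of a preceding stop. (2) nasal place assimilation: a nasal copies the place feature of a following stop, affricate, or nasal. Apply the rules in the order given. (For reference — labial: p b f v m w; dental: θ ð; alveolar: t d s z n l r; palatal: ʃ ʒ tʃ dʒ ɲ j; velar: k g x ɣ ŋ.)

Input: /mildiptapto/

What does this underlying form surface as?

[mildippappo]

Rule 1: /t/ after /p/ (labial) → [p]
Rule 1: /t/ after /p/ (labial) → [p]
After rule 1: mildippappo
Rule 2: no segment meets the rule's conditions; no change.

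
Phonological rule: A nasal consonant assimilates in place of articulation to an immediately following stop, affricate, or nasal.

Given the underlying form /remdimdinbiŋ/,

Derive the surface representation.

[rendindimbiŋ]

/m/ before /d/ (alveolar) → [n]
/m/ before /d/ (alveolar) → [n]
/n/ before /b/ (labial) → [m]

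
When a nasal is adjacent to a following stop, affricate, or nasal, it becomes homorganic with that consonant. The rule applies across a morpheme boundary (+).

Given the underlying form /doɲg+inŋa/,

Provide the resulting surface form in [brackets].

/ɲ/ before /g/ (velar) → [ŋ]
/n/ before /ŋ/ (velar) → [ŋ]

[doŋg+iŋŋa]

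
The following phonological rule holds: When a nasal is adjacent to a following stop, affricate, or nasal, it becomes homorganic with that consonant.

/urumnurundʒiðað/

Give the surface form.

/m/ before /n/ (alveolar) → [n]
/n/ before /dʒ/ (palatal) → [ɲ]

[urunnuruɲdʒiðað]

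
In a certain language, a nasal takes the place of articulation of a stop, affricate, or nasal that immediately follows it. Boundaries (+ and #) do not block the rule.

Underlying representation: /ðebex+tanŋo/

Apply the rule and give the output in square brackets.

/n/ before /ŋ/ (velar) → [ŋ]

[ðebex+taŋŋo]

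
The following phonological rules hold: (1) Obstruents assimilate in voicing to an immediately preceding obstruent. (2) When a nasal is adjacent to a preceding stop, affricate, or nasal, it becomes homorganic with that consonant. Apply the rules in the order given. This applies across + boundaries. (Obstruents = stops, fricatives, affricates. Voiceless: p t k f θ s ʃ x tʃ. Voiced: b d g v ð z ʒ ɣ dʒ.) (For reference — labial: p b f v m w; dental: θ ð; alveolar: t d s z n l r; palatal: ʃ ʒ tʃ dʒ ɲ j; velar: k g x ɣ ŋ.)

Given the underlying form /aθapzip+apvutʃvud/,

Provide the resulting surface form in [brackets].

Rule 1: /z/ after /p/ (voiceless) → [s]
Rule 1: /v/ after /p/ (voiceless) → [f]
Rule 1: /v/ after /tʃ/ (voiceless) → [f]
After rule 1: aθapsip+apfutʃfud
Rule 2: no segment meets the rule's conditions; no change.

[aθapsip+apfutʃfud]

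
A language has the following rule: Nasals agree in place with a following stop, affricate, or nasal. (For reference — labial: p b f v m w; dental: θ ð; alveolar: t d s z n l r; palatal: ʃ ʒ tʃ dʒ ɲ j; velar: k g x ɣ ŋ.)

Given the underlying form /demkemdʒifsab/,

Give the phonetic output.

/m/ before /k/ (velar) → [ŋ]
/m/ before /dʒ/ (palatal) → [ɲ]

[deŋkeɲdʒifsab]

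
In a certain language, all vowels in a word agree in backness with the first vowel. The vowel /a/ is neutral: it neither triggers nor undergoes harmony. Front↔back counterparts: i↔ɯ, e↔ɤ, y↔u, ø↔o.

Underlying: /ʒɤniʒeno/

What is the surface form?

/i/ harmonizes with /ɤ/ ([+back]) → [ɯ]
/e/ harmonizes with /ɤ/ ([+back]) → [ɤ]

[ʒɤnɯʒɤno]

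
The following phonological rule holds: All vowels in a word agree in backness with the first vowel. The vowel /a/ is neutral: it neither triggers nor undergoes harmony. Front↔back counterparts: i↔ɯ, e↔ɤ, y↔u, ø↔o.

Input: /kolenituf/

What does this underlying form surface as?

[kolɤnɯtuf]

/e/ harmonizes with /o/ ([+back]) → [ɤ]
/i/ harmonizes with /o/ ([+back]) → [ɯ]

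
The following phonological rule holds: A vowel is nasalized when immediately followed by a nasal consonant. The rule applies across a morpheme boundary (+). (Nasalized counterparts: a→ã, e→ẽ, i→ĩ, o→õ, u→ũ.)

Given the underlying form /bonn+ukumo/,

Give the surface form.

[bõnn+ukũmo]

/o/ before nasal /n/ → [õ]
/u/ before nasal /m/ → [ũ]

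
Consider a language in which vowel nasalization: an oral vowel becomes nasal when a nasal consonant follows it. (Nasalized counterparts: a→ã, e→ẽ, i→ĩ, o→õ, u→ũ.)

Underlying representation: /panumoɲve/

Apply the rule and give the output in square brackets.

[pãnũmõɲve]

/a/ before nasal /n/ → [ã]
/u/ before nasal /m/ → [ũ]
/o/ before nasal /ɲ/ → [õ]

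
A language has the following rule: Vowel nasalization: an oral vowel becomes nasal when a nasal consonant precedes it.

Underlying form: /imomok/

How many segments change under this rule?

/o/ after nasal /m/ → [õ]
/o/ after nasal /m/ → [õ]
2 segments change.

2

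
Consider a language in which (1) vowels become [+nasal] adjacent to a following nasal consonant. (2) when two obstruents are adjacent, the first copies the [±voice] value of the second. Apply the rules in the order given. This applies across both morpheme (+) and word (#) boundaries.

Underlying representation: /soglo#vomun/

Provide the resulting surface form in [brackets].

Rule 1: /o/ before nasal /m/ → [õ]
Rule 1: /u/ before nasal /n/ → [ũ]
After rule 1: soglo#võmũn
Rule 2: no segment meets the rule's conditions; no change.

[soglo#võmũn]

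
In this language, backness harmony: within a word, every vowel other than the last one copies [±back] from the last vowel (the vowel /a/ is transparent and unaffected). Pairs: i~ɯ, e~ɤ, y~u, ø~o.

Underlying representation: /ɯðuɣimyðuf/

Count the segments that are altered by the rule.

/i/ harmonizes with /u/ ([+back]) → [ɯ]
/y/ harmonizes with /u/ ([+back]) → [u]
2 segments change.

2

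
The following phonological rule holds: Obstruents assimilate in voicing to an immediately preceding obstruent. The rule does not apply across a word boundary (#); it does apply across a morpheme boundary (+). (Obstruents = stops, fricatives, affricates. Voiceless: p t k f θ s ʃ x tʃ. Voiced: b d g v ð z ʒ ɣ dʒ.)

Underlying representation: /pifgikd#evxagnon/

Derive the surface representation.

[pifkikt#evɣagnon]

/g/ after /f/ (voiceless) → [k]
/d/ after /k/ (voiceless) → [t]
/x/ after /v/ (voiced) → [ɣ]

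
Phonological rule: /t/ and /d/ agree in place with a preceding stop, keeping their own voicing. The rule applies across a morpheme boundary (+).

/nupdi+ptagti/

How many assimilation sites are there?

/d/ after /p/ (labial) → [b]
/t/ after /p/ (labial) → [p]
/t/ after /g/ (velar) → [k]
3 segments change.

3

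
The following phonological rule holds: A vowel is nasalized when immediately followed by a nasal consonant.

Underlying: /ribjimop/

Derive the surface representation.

[ribjĩmop]

/i/ before nasal /m/ → [ĩ]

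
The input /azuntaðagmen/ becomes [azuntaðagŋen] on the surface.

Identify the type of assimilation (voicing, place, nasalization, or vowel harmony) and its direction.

place assimilation, progressive

/m/→[ŋ].
Each target copies a feature from the preceding segment, so the direction is progressive.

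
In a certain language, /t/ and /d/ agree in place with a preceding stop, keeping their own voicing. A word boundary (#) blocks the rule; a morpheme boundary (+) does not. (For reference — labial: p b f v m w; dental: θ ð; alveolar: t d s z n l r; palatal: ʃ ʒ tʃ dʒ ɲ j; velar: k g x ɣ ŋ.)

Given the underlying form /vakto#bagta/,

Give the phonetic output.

/t/ after /k/ (velar) → [k]
/t/ after /g/ (velar) → [k]

[vakko#bagka]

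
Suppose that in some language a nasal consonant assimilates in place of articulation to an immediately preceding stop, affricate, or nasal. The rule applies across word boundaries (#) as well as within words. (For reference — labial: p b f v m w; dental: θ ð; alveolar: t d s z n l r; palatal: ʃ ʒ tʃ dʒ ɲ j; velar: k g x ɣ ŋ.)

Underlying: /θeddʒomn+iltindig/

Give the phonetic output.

/n/ after /m/ (labial) → [m]

[θeddʒomm+iltindig]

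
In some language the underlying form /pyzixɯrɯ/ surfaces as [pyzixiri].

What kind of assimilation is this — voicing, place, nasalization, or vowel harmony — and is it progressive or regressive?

vowel harmony, progressive

/ɯ/→[i] /ɯ/→[i].
Vowels agree with the first vowel, so the harmony is progressive.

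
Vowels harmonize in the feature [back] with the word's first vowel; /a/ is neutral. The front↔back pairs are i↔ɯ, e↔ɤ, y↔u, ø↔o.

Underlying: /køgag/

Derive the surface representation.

[køgag]

no segment meets the rule's conditions; no change.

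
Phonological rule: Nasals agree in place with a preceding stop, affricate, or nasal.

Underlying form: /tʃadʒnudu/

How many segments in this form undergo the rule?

1

/n/ after /dʒ/ (palatal) → [ɲ]
1 segment changes.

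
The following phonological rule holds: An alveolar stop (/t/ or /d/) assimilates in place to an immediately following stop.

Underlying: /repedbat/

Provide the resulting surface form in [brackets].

[repebbat]

/d/ before /b/ (labial) → [b]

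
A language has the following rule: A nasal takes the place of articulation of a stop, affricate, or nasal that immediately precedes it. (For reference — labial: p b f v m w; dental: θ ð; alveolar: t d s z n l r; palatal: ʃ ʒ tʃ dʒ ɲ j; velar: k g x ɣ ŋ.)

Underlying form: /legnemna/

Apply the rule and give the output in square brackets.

/n/ after /g/ (velar) → [ŋ]
/n/ after /m/ (labial) → [m]

[legŋemma]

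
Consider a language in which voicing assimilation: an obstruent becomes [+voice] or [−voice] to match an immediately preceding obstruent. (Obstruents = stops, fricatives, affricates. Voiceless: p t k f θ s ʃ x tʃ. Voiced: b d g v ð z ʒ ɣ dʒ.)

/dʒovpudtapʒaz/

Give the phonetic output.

[dʒovbuddapʃaz]

/p/ after /v/ (voiced) → [b]
/t/ after /d/ (voiced) → [d]
/ʒ/ after /p/ (voiceless) → [ʃ]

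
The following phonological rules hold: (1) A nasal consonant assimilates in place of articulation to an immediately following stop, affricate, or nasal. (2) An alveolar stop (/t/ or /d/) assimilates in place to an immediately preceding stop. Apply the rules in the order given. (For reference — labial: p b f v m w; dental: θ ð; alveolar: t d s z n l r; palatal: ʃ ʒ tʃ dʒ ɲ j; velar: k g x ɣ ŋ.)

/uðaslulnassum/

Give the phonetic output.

[uðaslulnassum]

Rule 1: no segment meets the rule's conditions; no change.
After rule 1: uðaslulnassum
Rule 2: no segment meets the rule's conditions; no change.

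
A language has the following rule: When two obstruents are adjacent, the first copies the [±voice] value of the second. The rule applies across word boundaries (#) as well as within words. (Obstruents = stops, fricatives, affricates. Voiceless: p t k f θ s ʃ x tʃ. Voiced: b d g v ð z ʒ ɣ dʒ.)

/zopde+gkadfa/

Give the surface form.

/p/ before /d/ (voiced) → [b]
/g/ before /k/ (voiceless) → [k]
/d/ before /f/ (voiceless) → [t]

[zobde+kkatfa]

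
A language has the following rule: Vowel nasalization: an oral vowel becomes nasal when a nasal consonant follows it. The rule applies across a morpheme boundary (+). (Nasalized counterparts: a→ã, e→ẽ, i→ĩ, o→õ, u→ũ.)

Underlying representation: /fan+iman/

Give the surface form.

/a/ before nasal /n/ → [ã]
/i/ before nasal /m/ → [ĩ]
/a/ before nasal /n/ → [ã]

[fãn+ĩmãn]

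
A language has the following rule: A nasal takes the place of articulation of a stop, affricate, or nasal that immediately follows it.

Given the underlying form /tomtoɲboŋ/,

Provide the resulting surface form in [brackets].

/m/ before /t/ (alveolar) → [n]
/ɲ/ before /b/ (labial) → [m]

[tontomboŋ]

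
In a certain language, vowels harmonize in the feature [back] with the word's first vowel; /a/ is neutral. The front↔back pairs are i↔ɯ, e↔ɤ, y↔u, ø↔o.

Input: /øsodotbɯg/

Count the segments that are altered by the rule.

/o/ harmonizes with /ø/ ([-back]) → [ø]
/o/ harmonizes with /ø/ ([-back]) → [ø]
/ɯ/ harmonizes with /ø/ ([-back]) → [i]
3 segments change.

3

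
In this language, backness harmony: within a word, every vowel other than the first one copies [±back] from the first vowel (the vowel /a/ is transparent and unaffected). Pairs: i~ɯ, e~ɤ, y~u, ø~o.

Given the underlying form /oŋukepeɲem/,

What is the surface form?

[oŋukɤpɤɲɤm]

/e/ harmonizes with /o/ ([+back]) → [ɤ]
/e/ harmonizes with /o/ ([+back]) → [ɤ]
/e/ harmonizes with /o/ ([+back]) → [ɤ]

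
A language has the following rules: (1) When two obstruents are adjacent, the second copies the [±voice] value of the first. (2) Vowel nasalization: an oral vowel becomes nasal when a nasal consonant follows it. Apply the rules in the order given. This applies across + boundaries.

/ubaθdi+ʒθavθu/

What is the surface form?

[ubaθti+ʒðavðu]

Rule 1: /d/ after /θ/ (voiceless) → [t]
Rule 1: /θ/ after /ʒ/ (voiced) → [ð]
Rule 1: /θ/ after /v/ (voiced) → [ð]
After rule 1: ubaθti+ʒðavðu
Rule 2: no segment meets the rule's conditions; no change.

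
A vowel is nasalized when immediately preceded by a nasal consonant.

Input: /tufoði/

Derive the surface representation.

[tufoði]

no segment meets the rule's conditions; no change.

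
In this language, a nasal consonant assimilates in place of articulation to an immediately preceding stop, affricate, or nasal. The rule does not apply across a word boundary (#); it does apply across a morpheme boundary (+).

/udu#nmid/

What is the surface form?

/m/ after /n/ (alveolar) → [n]

[udu#nnid]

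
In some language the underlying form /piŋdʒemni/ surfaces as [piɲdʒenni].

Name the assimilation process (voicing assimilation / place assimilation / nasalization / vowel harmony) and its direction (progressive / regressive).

place assimilation, regressive

/ŋ/→[ɲ] /m/→[n].
Each target copies a feature from the following segment, so the direction is regressive.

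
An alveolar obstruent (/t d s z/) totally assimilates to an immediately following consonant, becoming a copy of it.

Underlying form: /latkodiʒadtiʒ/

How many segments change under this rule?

2

/t/ before /k/ → [k] (total assimilation)
/d/ before /t/ → [t] (total assimilation)
2 segments change.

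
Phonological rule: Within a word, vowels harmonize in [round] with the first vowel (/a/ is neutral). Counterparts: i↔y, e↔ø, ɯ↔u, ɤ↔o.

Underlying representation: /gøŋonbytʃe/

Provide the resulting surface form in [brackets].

[gøŋonbytʃø]

/e/ harmonizes with /ø/ ([+round]) → [ø]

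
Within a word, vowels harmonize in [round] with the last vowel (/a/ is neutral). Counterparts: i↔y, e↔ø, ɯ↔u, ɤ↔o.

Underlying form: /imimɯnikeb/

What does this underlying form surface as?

[imimɯnikeb]

no segment meets the rule's conditions; no change.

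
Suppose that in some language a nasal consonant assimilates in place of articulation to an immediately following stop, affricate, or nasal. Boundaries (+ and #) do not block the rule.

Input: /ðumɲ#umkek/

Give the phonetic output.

/m/ before /ɲ/ (palatal) → [ɲ]
/m/ before /k/ (velar) → [ŋ]

[ðuɲɲ#uŋkek]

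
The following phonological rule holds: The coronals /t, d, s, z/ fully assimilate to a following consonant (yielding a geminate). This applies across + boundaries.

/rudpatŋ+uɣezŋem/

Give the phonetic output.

/d/ before /p/ → [p] (total assimilation)
/t/ before /ŋ/ → [ŋ] (total assimilation)
/z/ before /ŋ/ → [ŋ] (total assimilation)

[ruppaŋŋ+uɣeŋŋem]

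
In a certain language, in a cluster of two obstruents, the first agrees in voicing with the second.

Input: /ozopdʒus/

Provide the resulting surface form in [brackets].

/p/ before /dʒ/ (voiced) → [b]

[ozobdʒus]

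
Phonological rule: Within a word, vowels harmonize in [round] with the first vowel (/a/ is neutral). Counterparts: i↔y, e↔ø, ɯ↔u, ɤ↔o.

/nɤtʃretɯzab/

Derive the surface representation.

[nɤtʃretɯzab]

no segment meets the rule's conditions; no change.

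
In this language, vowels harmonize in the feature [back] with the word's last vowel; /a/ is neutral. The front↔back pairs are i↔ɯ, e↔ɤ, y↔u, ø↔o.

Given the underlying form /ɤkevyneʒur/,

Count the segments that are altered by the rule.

/e/ harmonizes with /u/ ([+back]) → [ɤ]
/y/ harmonizes with /u/ ([+back]) → [u]
/e/ harmonizes with /u/ ([+back]) → [ɤ]
3 segments change.

3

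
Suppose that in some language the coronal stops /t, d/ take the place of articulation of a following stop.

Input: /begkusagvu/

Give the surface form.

[begkusagvu]

no segment meets the rule's conditions; no change.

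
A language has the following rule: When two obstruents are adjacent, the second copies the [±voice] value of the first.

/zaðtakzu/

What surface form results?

/t/ after /ð/ (voiced) → [d]
/z/ after /k/ (voiceless) → [s]

[zaðdaksu]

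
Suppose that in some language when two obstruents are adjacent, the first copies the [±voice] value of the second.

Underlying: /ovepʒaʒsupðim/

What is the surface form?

[ovebʒaʃsubðim]

/p/ before /ʒ/ (voiced) → [b]
/ʒ/ before /s/ (voiceless) → [ʃ]
/p/ before /ð/ (voiced) → [b]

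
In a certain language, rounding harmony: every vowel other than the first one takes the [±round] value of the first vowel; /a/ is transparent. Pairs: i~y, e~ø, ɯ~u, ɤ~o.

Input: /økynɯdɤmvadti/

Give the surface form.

[økynudomvadty]

/ɯ/ harmonizes with /ø/ ([+round]) → [u]
/ɤ/ harmonizes with /ø/ ([+round]) → [o]
/i/ harmonizes with /ø/ ([+round]) → [y]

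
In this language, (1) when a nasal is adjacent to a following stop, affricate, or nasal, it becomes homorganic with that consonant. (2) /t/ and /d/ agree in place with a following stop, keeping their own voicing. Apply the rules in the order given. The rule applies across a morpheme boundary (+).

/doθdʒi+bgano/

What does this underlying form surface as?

[doθdʒi+bgano]

Rule 1: no segment meets the rule's conditions; no change.
After rule 1: doθdʒi+bgano
Rule 2: no segment meets the rule's conditions; no change.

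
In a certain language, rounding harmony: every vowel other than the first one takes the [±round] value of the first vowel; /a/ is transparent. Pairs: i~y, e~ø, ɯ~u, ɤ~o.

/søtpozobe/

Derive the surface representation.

/e/ harmonizes with /ø/ ([+round]) → [ø]

[søtpozobø]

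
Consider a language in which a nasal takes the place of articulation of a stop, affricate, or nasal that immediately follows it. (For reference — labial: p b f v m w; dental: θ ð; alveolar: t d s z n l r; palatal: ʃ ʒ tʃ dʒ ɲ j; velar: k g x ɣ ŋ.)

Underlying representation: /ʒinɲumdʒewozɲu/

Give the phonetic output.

/n/ before /ɲ/ (palatal) → [ɲ]
/m/ before /dʒ/ (palatal) → [ɲ]

[ʒiɲɲuɲdʒewozɲu]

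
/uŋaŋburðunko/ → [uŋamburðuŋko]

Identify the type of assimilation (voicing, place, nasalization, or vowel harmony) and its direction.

/ŋ/→[m] /n/→[ŋ].
Each target copies a feature from the following segment, so the direction is regressive.

place assimilation, regressive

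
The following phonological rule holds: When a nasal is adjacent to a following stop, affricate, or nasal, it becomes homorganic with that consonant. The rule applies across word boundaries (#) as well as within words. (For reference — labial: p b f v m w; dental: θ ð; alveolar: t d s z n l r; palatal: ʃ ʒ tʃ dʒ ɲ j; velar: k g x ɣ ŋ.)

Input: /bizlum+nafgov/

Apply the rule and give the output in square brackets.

/m/ before /n/ (alveolar) → [n]

[bizlun+nafgov]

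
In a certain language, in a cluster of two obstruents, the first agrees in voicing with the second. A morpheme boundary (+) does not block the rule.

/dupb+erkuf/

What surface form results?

/p/ before /b/ (voiced) → [b]

[dubb+erkuf]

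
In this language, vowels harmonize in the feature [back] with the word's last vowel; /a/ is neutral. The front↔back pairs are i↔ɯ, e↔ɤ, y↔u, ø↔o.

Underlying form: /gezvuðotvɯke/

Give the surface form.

[gezvyðøtvike]

/u/ harmonizes with /e/ ([-back]) → [y]
/o/ harmonizes with /e/ ([-back]) → [ø]
/ɯ/ harmonizes with /e/ ([-back]) → [i]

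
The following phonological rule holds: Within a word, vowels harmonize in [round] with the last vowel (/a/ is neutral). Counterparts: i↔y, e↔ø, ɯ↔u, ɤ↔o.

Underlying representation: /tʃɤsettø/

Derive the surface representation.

[tʃosøttø]

/ɤ/ harmonizes with /ø/ ([+round]) → [o]
/e/ harmonizes with /ø/ ([+round]) → [ø]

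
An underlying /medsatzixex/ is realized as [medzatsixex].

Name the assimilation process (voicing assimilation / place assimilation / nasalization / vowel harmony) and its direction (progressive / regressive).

/s/→[z] /z/→[s].
Each target copies a feature from the preceding segment, so the direction is progressive.

voicing assimilation, progressive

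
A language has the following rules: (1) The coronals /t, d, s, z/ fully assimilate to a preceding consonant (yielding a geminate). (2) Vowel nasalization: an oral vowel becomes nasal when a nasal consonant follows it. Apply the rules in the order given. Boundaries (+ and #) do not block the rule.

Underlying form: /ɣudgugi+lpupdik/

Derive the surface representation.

[ɣudgugi+lpuppik]

Rule 1: /d/ after /p/ → [p] (total assimilation)
After rule 1: ɣudgugi+lpuppik
Rule 2: no segment meets the rule's conditions; no change.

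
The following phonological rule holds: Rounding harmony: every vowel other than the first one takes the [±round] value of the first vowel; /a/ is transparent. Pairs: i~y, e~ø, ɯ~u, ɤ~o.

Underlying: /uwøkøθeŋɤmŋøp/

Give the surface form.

[uwøkøθøŋomŋøp]

/e/ harmonizes with /u/ ([+round]) → [ø]
/ɤ/ harmonizes with /u/ ([+round]) → [o]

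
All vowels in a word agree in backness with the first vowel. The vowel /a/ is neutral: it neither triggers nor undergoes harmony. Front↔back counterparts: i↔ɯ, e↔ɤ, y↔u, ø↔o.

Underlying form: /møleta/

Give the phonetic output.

[møleta]

no segment meets the rule's conditions; no change.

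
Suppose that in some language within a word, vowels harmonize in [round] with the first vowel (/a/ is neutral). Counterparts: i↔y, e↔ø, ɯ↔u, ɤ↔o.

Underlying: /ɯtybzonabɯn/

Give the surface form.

[ɯtibzɤnabɯn]

/y/ harmonizes with /ɯ/ ([-round]) → [i]
/o/ harmonizes with /ɯ/ ([-round]) → [ɤ]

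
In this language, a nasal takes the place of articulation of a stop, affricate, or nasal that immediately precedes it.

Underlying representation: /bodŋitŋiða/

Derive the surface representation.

/ŋ/ after /d/ (alveolar) → [n]
/ŋ/ after /t/ (alveolar) → [n]

[bodnitniða]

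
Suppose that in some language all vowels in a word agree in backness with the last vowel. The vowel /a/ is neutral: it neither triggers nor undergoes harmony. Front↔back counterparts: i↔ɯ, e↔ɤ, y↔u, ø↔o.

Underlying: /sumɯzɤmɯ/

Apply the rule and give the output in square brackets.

[sumɯzɤmɯ]

no segment meets the rule's conditions; no change.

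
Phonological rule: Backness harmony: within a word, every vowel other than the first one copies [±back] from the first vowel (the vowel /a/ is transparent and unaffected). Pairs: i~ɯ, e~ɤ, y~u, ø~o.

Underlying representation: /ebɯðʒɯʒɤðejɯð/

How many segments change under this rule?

4

/ɯ/ harmonizes with /e/ ([-back]) → [i]
/ɯ/ harmonizes with /e/ ([-back]) → [i]
/ɤ/ harmonizes with /e/ ([-back]) → [e]
/ɯ/ harmonizes with /e/ ([-back]) → [i]
4 segments change.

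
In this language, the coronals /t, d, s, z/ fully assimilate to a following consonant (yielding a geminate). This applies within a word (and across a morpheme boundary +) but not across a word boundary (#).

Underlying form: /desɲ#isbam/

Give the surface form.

/s/ before /ɲ/ → [ɲ] (total assimilation)
/s/ before /b/ → [b] (total assimilation)

[deɲɲ#ibbam]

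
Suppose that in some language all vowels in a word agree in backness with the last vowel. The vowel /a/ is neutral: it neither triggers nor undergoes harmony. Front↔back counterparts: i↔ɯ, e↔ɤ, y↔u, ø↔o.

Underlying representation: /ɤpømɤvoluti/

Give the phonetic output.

[epømevølyti]

/ɤ/ harmonizes with /i/ ([-back]) → [e]
/ɤ/ harmonizes with /i/ ([-back]) → [e]
/o/ harmonizes with /i/ ([-back]) → [ø]
/u/ harmonizes with /i/ ([-back]) → [y]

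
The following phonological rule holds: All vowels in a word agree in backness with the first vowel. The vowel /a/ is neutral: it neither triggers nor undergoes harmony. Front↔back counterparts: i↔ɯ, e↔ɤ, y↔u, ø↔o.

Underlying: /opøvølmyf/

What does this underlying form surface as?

/ø/ harmonizes with /o/ ([+back]) → [o]
/ø/ harmonizes with /o/ ([+back]) → [o]
/y/ harmonizes with /o/ ([+back]) → [u]

[opovolmuf]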